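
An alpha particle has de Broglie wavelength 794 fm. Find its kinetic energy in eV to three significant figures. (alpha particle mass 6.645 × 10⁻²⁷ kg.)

p = h/λ = 6.626 × 10⁻³⁴ / 7.940 × 10⁻¹³ = 8.345 × 10⁻²² kg·m/s.
KE = p²/(2m) = (8.345 × 10⁻²²)² / (2 × 6.645 × 10⁻²⁷) = 5.240 × 10⁻¹⁷ J = 327 eV.

KE = 327 eV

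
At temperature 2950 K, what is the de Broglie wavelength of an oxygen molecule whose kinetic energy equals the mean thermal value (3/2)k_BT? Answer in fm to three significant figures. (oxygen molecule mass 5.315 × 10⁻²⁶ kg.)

KE = (3/2)k_BT = 1.5 × 1.381 × 10⁻²³ × 2950 = 6.111 × 10⁻²⁰ J.
p = √(2mKE) = √(2 × 5.315 × 10⁻²⁶ × 6.111 × 10⁻²⁰) = 8.060 × 10⁻²³ kg·m/s.
λ = h/p = 8.22 × 10⁻¹² m = 8220 fm.

λ = 8220 fm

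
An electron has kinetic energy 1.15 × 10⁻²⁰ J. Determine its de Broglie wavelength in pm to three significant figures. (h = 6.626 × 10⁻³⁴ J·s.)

λ = 4580 pm

p = √(2mKE) = √(2 × 9.109 × 10⁻³¹ × 1.150 × 10⁻²⁰) = 1.447 × 10⁻²⁵ kg·m/s.
λ = h/p = 6.626 × 10⁻³⁴ / 1.447 × 10⁻²⁵ = 4.58 × 10⁻⁹ m = 4580 pm.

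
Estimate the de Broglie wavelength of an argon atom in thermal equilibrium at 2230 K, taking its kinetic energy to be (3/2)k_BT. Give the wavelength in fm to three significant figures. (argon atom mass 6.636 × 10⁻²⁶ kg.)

λ = 8460 fm

KE = (3/2)k_BT = 1.5 × 1.381 × 10⁻²³ × 2230 = 4.619 × 10⁻²⁰ J.
p = √(2mKE) = √(2 × 6.636 × 10⁻²⁶ × 4.619 × 10⁻²⁰) = 7.830 × 10⁻²³ kg·m/s.
λ = h/p = 8.46 × 10⁻¹² m = 8460 fm.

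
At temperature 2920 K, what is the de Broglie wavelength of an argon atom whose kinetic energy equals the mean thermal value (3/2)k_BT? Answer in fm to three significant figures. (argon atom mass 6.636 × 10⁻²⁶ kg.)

λ = 7400 fm

KE = (3/2)k_BT = 1.5 × 1.381 × 10⁻²³ × 2920 = 6.049 × 10⁻²⁰ J.
p = √(2mKE) = √(2 × 6.636 × 10⁻²⁶ × 6.049 × 10⁻²⁰) = 8.960 × 10⁻²³ kg·m/s.
λ = h/p = 7.40 × 10⁻¹² m = 7400 fm.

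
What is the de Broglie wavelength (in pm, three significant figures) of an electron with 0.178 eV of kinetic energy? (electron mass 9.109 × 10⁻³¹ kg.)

KE = 0.178 eV = 2.852 × 10⁻²⁰ J.
p = √(2mKE) = √(2 × 9.109 × 10⁻³¹ × 2.852 × 10⁻²⁰) = 2.279 × 10⁻²⁵ kg·m/s.
λ = h/p = 6.626 × 10⁻³⁴ / 2.279 × 10⁻²⁵ = 2.91 × 10⁻⁹ m = 2910 pm.

λ = 2910 pm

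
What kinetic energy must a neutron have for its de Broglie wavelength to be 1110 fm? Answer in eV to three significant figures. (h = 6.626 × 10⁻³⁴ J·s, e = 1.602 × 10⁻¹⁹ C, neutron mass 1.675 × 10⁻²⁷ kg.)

p = h/λ = 6.626 × 10⁻³⁴ / 1.110 × 10⁻¹² = 5.969 × 10⁻²² kg·m/s.
KE = p²/(2m) = (5.969 × 10⁻²²)² / (2 × 1.675 × 10⁻²⁷) = 1.064 × 10⁻¹⁶ J = 664 eV.

KE = 664 eV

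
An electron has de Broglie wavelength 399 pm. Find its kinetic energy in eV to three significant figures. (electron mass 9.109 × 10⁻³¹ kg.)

KE = 9.45 eV

p = h/λ = 6.626 × 10⁻³⁴ / 3.990 × 10⁻¹⁰ = 1.661 × 10⁻²⁴ kg·m/s.
KE = p²/(2m) = (1.661 × 10⁻²⁴)² / (2 × 9.109 × 10⁻³¹) = 1.514 × 10⁻¹⁸ J = 9.45 eV.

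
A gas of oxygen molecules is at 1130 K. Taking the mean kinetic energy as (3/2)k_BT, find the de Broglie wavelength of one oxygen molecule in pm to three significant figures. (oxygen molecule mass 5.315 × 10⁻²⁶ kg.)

λ = 13.3 pm

KE = (3/2)k_BT = 1.5 × 1.381 × 10⁻²³ × 1130 = 2.341 × 10⁻²⁰ J.
p = √(2mKE) = √(2 × 5.315 × 10⁻²⁶ × 2.341 × 10⁻²⁰) = 4.988 × 10⁻²³ kg·m/s.
λ = h/p = 1.33 × 10⁻¹¹ m = 13.3 pm.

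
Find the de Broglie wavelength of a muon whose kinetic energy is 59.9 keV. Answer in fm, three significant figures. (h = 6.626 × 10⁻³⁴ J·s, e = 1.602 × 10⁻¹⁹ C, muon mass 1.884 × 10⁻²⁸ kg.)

λ = 348 fm

KE = 59.9 keV = 9.596 × 10⁻¹⁵ J.
p = √(2mKE) = √(2 × 1.884 × 10⁻²⁸ × 9.596 × 10⁻¹⁵) = 1.902 × 10⁻²¹ kg·m/s.
λ = h/p = 6.626 × 10⁻³⁴ / 1.902 × 10⁻²¹ = 3.48 × 10⁻¹³ m = 348 fm.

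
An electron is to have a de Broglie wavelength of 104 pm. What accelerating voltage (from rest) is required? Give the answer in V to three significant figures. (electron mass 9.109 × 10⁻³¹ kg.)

V = 139 V

p = h/λ = 6.626 × 10⁻³⁴ / 1.040 × 10⁻¹⁰ = 6.371 × 10⁻²⁴ kg·m/s.
KE = p²/(2m) = 2.228 × 10⁻¹⁷ J.
V = KE/e = 2.228 × 10⁻¹⁷ / (1.602 × 10⁻¹⁹) = 139 V.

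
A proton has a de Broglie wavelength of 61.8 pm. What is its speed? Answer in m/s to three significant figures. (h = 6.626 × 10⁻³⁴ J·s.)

p = h/λ = 6.626 × 10⁻³⁴ / 6.180 × 10⁻¹¹ = 1.072 × 10⁻²³ kg·m/s.
v = p/m = 1.072 × 10⁻²³ / 1.673 × 10⁻²⁷ = 6.41 × 10³ m/s = 6410 m/s.

v = 6410 m/s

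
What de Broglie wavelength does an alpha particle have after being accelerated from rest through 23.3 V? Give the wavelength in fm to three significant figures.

KE = 2eV = 2 × 1.602 × 10⁻¹⁹ × 23.30 = 7.465 × 10⁻¹⁸ J.
p = √(2mKE) = √(2 × 6.645 × 10⁻²⁷ × 7.465 × 10⁻¹⁸) = 3.150 × 10⁻²² kg·m/s.
λ = h/p = 6.626 × 10⁻³⁴ / 3.150 × 10⁻²² = 2.10 × 10⁻¹² m = 2100 fm.

λ = 2100 fm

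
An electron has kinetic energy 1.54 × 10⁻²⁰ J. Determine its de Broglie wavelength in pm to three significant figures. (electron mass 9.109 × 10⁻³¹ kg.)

λ = 3960 pm

p = √(2mKE) = √(2 × 9.109 × 10⁻³¹ × 1.540 × 10⁻²⁰) = 1.675 × 10⁻²⁵ kg·m/s.
λ = h/p = 6.626 × 10⁻³⁴ / 1.675 × 10⁻²⁵ = 3.96 × 10⁻⁹ m = 3960 pm.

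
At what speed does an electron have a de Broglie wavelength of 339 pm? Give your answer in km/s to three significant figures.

p = h/λ = 6.626 × 10⁻³⁴ / 3.390 × 10⁻¹⁰ = 1.955 × 10⁻²⁴ kg·m/s.
v = p/m = 1.955 × 10⁻²⁴ / 9.109 × 10⁻³¹ = 2.15 × 10⁶ m/s = 2150 km/s.

v = 2150 km/s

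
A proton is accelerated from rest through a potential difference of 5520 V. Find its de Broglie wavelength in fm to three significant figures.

λ = 385 fm

KE = eV = 1.602 × 10⁻¹⁹ × 5520 = 8.843 × 10⁻¹⁶ J.
p = √(2mKE) = √(2 × 1.673 × 10⁻²⁷ × 8.843 × 10⁻¹⁶) = 1.720 × 10⁻²¹ kg·m/s.
λ = h/p = 6.626 × 10⁻³⁴ / 1.720 × 10⁻²¹ = 3.85 × 10⁻¹³ m = 385 fm.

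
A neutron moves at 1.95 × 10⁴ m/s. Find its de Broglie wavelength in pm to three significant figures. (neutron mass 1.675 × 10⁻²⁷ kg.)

λ = 20.3 pm

p = mv = 1.675 × 10⁻²⁷ × 1.95 × 10⁴ = 3.266 × 10⁻²³ kg·m/s.
λ = h/p = 6.626 × 10⁻³⁴ / 3.266 × 10⁻²³ = 2.03 × 10⁻¹¹ m = 20.3 pm.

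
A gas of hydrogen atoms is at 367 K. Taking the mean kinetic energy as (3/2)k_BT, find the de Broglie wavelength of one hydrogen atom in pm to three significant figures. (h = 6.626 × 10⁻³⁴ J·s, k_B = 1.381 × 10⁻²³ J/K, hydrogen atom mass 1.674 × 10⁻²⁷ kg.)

λ = 131 pm

KE = (3/2)k_BT = 1.5 × 1.381 × 10⁻²³ × 367 = 7.602 × 10⁻²¹ J.
p = √(2mKE) = √(2 × 1.674 × 10⁻²⁷ × 7.602 × 10⁻²¹) = 5.045 × 10⁻²⁴ kg·m/s.
λ = h/p = 1.31 × 10⁻¹⁰ m = 131 pm.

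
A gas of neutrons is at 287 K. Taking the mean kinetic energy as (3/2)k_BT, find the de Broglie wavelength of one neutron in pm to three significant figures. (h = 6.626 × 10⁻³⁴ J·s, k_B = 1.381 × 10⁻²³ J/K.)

KE = (3/2)k_BT = 1.5 × 1.381 × 10⁻²³ × 287 = 5.945 × 10⁻²¹ J.
p = √(2mKE) = √(2 × 1.675 × 10⁻²⁷ × 5.945 × 10⁻²¹) = 4.463 × 10⁻²⁴ kg·m/s.
λ = h/p = 1.48 × 10⁻¹⁰ m = 148 pm.

λ = 148 pm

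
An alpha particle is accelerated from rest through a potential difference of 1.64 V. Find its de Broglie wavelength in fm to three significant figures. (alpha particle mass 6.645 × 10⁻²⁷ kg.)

λ = 7930 fm

KE = 2eV = 2 × 1.602 × 10⁻¹⁹ × 1.640 = 5.255 × 10⁻¹⁹ J.
p = √(2mKE) = √(2 × 6.645 × 10⁻²⁷ × 5.255 × 10⁻¹⁹) = 8.357 × 10⁻²³ kg·m/s.
λ = h/p = 6.626 × 10⁻³⁴ / 8.357 × 10⁻²³ = 7.93 × 10⁻¹² m = 7930 fm.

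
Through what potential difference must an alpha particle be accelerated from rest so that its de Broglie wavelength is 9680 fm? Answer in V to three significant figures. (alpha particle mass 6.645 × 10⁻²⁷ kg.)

V = 1.10 V

p = h/λ = 6.626 × 10⁻³⁴ / 9.680 × 10⁻¹² = 6.845 × 10⁻²³ kg·m/s.
KE = p²/(2m) = 3.526 × 10⁻¹⁹ J.
V = KE/2e = 3.526 × 10⁻¹⁹ / (2 × 1.602 × 10⁻¹⁹) = 1.10 V.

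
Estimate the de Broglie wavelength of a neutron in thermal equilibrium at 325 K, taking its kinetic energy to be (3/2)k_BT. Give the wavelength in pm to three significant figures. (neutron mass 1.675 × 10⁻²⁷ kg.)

KE = (3/2)k_BT = 1.5 × 1.381 × 10⁻²³ × 325 = 6.732 × 10⁻²¹ J.
p = √(2mKE) = √(2 × 1.675 × 10⁻²⁷ × 6.732 × 10⁻²¹) = 4.749 × 10⁻²⁴ kg·m/s.
λ = h/p = 1.40 × 10⁻¹⁰ m = 140 pm.

λ = 140 pm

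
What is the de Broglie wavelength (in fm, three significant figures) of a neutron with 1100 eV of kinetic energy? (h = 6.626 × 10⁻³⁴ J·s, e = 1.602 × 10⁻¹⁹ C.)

KE = 1100 eV = 1.762 × 10⁻¹⁶ J.
p = √(2mKE) = √(2 × 1.675 × 10⁻²⁷ × 1.762 × 10⁻¹⁶) = 7.683 × 10⁻²² kg·m/s.
λ = h/p = 6.626 × 10⁻³⁴ / 7.683 × 10⁻²² = 8.62 × 10⁻¹³ m = 862 fm.

λ = 862 fm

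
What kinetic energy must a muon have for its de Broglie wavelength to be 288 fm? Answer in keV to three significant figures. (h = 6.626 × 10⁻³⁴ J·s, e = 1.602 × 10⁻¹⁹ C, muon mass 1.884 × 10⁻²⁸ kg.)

KE = 87.7 keV

p = h/λ = 6.626 × 10⁻³⁴ / 2.880 × 10⁻¹³ = 2.301 × 10⁻²¹ kg·m/s.
KE = p²/(2m) = (2.301 × 10⁻²¹)² / (2 × 1.884 × 10⁻²⁸) = 1.405 × 10⁻¹⁴ J = 87.7 keV.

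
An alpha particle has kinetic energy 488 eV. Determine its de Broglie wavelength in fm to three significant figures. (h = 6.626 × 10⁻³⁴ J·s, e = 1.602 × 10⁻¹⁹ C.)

KE = 488 eV = 7.818 × 10⁻¹⁷ J.
p = √(2mKE) = √(2 × 6.645 × 10⁻²⁷ × 7.818 × 10⁻¹⁷) = 1.019 × 10⁻²¹ kg·m/s.
λ = h/p = 6.626 × 10⁻³⁴ / 1.019 × 10⁻²¹ = 6.50 × 10⁻¹³ m = 650 fm.

λ = 650 fm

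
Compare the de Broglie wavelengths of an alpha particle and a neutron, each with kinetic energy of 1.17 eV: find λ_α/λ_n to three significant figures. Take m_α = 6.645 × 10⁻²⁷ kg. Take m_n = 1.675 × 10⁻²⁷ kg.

At fixed KE, p = √(2mKE) so λ = h/p ∝ 1/√m.
λ_α/λ_n = √(m_n/m_α) = √(1.675 × 10⁻²⁷/6.645 × 10⁻²⁷) = √(0.2521) = 0.502.

λ_α/λ_n = 0.502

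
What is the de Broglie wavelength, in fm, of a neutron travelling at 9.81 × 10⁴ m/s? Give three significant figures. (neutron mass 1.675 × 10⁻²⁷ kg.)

λ = 4030 fm

p = mv = 1.675 × 10⁻²⁷ × 9.81 × 10⁴ = 1.643 × 10⁻²² kg·m/s.
λ = h/p = 6.626 × 10⁻³⁴ / 1.643 × 10⁻²² = 4.03 × 10⁻¹² m = 4030 fm.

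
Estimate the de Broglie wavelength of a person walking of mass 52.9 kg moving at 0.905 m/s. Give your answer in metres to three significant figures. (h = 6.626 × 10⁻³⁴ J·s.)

λ = 1.38 × 10⁻³⁵ m

p = mv = 52.9 × 0.905 = 4.787 × 10¹ kg·m/s.
λ = h/p = 6.626 × 10⁻³⁴ / 4.787 × 10¹ = 1.38 × 10⁻³⁵ m.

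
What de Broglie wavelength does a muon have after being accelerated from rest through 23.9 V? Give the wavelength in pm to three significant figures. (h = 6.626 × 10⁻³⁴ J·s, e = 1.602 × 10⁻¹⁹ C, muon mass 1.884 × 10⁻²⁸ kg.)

λ = 17.4 pm

KE = eV = 1.602 × 10⁻¹⁹ × 23.90 = 3.829 × 10⁻¹⁸ J.
p = √(2mKE) = √(2 × 1.884 × 10⁻²⁸ × 3.829 × 10⁻¹⁸) = 3.798 × 10⁻²³ kg·m/s.
λ = h/p = 6.626 × 10⁻³⁴ / 3.798 × 10⁻²³ = 1.74 × 10⁻¹¹ m = 17.4 pm.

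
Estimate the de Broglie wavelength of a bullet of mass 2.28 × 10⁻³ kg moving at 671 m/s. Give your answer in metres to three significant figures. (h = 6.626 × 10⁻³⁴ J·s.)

p = mv = 2.28 × 10⁻³ × 671 = 1.530 kg·m/s.
λ = h/p = 6.626 × 10⁻³⁴ / 1.530 = 4.33 × 10⁻³⁴ m.

λ = 4.33 × 10⁻³⁴ m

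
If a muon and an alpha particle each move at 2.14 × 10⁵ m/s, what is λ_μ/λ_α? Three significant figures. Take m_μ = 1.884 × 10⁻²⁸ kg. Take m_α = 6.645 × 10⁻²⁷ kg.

At fixed v, p = mv so λ = h/(mv) ∝ 1/m.
λ_μ/λ_α = m_α/m_μ = 6.645 × 10⁻²⁷/1.884 × 10⁻²⁸ = 35.3.

λ_μ/λ_α = 35.3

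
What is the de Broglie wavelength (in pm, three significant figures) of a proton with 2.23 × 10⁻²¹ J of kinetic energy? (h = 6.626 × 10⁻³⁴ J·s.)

p = √(2mKE) = √(2 × 1.673 × 10⁻²⁷ × 2.230 × 10⁻²¹) = 2.732 × 10⁻²⁴ kg·m/s.
λ = h/p = 6.626 × 10⁻³⁴ / 2.732 × 10⁻²⁴ = 2.43 × 10⁻¹⁰ m = 243 pm.

λ = 243 pm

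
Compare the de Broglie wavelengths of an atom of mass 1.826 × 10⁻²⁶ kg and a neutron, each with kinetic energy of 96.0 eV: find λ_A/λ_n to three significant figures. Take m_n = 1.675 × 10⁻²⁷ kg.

λ_A/λ_n = 0.303

At fixed KE, p = √(2mKE) so λ = h/p ∝ 1/√m.
λ_A/λ_n = √(m_n/m_A) = √(1.675 × 10⁻²⁷/1.826 × 10⁻²⁶) = √(0.09173) = 0.303.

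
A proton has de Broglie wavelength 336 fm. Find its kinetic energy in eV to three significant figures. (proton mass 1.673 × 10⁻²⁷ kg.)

p = h/λ = 6.626 × 10⁻³⁴ / 3.360 × 10⁻¹³ = 1.972 × 10⁻²¹ kg·m/s.
KE = p²/(2m) = (1.972 × 10⁻²¹)² / (2 × 1.673 × 10⁻²⁷) = 1.162 × 10⁻¹⁵ J = 7250 eV.

KE = 7250 eV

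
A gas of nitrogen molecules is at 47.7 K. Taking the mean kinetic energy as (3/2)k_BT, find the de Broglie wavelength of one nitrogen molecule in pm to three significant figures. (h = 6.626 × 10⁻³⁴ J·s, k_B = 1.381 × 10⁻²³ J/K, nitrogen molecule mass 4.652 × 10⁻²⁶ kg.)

λ = 69.1 pm

KE = (3/2)k_BT = 1.5 × 1.381 × 10⁻²³ × 47.7 = 9.881 × 10⁻²² J.
p = √(2mKE) = √(2 × 4.652 × 10⁻²⁶ × 9.881 × 10⁻²²) = 9.588 × 10⁻²⁴ kg·m/s.
λ = h/p = 6.91 × 10⁻¹¹ m = 69.1 pm.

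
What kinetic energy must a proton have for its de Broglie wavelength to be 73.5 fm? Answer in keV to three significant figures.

KE = 152 keV

p = h/λ = 6.626 × 10⁻³⁴ / 7.350 × 10⁻¹⁴ = 9.015 × 10⁻²¹ kg·m/s.
KE = p²/(2m) = (9.015 × 10⁻²¹)² / (2 × 1.673 × 10⁻²⁷) = 2.429 × 10⁻¹⁴ J = 152 keV.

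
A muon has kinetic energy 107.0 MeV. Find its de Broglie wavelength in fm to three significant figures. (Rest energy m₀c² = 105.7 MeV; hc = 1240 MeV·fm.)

λ = 6.72 fm

Total energy E = KE + m₀c² = 107.0 + 105.7 = 212.7 MeV.
(pc)² = E² − (m₀c²)² = (212.7)² − (105.7)² = 3.407 × 10⁴ MeV², so pc = 184.6 MeV.
λ = hc/(pc) = 1240 MeV·fm / 184.6 MeV = 6.72 fm.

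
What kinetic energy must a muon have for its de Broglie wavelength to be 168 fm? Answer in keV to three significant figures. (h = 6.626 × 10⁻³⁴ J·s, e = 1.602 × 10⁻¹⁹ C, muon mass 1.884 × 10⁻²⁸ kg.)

KE = 258 keV

p = h/λ = 6.626 × 10⁻³⁴ / 1.680 × 10⁻¹³ = 3.944 × 10⁻²¹ kg·m/s.
KE = p²/(2m) = (3.944 × 10⁻²¹)² / (2 × 1.884 × 10⁻²⁸) = 4.128 × 10⁻¹⁴ J = 258 keV.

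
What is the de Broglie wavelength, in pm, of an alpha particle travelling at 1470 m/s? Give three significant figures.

λ = 67.8 pm

p = mv = 6.645 × 10⁻²⁷ × 1470 = 9.768 × 10⁻²⁴ kg·m/s.
λ = h/p = 6.626 × 10⁻³⁴ / 9.768 × 10⁻²⁴ = 6.78 × 10⁻¹¹ m = 67.8 pm.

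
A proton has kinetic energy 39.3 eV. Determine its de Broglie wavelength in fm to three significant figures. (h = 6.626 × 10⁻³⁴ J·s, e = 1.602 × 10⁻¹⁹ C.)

KE = 39.3 eV = 6.296 × 10⁻¹⁸ J.
p = √(2mKE) = √(2 × 1.673 × 10⁻²⁷ × 6.296 × 10⁻¹⁸) = 1.451 × 10⁻²² kg·m/s.
λ = h/p = 6.626 × 10⁻³⁴ / 1.451 × 10⁻²² = 4.57 × 10⁻¹² m = 4570 fm.

λ = 4570 fm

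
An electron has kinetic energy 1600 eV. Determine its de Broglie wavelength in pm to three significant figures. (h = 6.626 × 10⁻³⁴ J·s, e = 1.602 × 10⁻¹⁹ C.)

KE = 1600 eV = 2.563 × 10⁻¹⁶ J.
p = √(2mKE) = √(2 × 9.109 × 10⁻³¹ × 2.563 × 10⁻¹⁶) = 2.161 × 10⁻²³ kg·m/s.
λ = h/p = 6.626 × 10⁻³⁴ / 2.161 × 10⁻²³ = 3.07 × 10⁻¹¹ m = 30.7 pm.

λ = 30.7 pm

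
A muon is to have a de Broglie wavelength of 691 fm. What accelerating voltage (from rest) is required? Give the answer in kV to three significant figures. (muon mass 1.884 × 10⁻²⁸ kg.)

p = h/λ = 6.626 × 10⁻³⁴ / 6.910 × 10⁻¹³ = 9.589 × 10⁻²² kg·m/s.
KE = p²/(2m) = 2.440 × 10⁻¹⁵ J.
V = KE/e = 2.440 × 10⁻¹⁵ / (1.602 × 10⁻¹⁹) = 15.2 kV.

V = 15.2 kV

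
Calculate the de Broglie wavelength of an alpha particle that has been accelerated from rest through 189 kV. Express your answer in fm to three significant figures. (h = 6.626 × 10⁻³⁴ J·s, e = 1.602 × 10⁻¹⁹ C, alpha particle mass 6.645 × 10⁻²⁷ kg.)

λ = 23.4 fm

KE = 2eV = 2 × 1.602 × 10⁻¹⁹ × 1.890 × 10⁵ = 6.056 × 10⁻¹⁴ J.
p = √(2mKE) = √(2 × 6.645 × 10⁻²⁷ × 6.056 × 10⁻¹⁴) = 2.837 × 10⁻²⁰ kg·m/s.
λ = h/p = 6.626 × 10⁻³⁴ / 2.837 × 10⁻²⁰ = 2.34 × 10⁻¹⁴ m = 23.4 fm.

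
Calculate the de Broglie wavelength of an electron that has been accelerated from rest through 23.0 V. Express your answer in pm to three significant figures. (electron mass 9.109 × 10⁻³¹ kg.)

λ = 256 pm

KE = eV = 1.602 × 10⁻¹⁹ × 23.00 = 3.685 × 10⁻¹⁸ J.
p = √(2mKE) = √(2 × 9.109 × 10⁻³¹ × 3.685 × 10⁻¹⁸) = 2.591 × 10⁻²⁴ kg·m/s.
λ = h/p = 6.626 × 10⁻³⁴ / 2.591 × 10⁻²⁴ = 2.56 × 10⁻¹⁰ m = 256 pm.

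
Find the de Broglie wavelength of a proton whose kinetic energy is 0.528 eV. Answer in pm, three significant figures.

λ = 39.4 pm

KE = 0.528 eV = 8.459 × 10⁻²⁰ J.
p = √(2mKE) = √(2 × 1.673 × 10⁻²⁷ × 8.459 × 10⁻²⁰) = 1.682 × 10⁻²³ kg·m/s.
λ = h/p = 6.626 × 10⁻³⁴ / 1.682 × 10⁻²³ = 3.94 × 10⁻¹¹ m = 39.4 pm.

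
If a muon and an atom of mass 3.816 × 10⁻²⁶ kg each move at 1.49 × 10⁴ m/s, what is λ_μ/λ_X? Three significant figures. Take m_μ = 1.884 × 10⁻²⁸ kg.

λ_μ/λ_X = 203

At fixed v, p = mv so λ = h/(mv) ∝ 1/m.
λ_μ/λ_X = m_X/m_μ = 3.816 × 10⁻²⁶/1.884 × 10⁻²⁸ = 203.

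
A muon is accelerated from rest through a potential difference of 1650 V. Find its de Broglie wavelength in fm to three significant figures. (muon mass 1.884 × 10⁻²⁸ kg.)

KE = eV = 1.602 × 10⁻¹⁹ × 1650 = 2.643 × 10⁻¹⁶ J.
p = √(2mKE) = √(2 × 1.884 × 10⁻²⁸ × 2.643 × 10⁻¹⁶) = 3.156 × 10⁻²² kg·m/s.
λ = h/p = 6.626 × 10⁻³⁴ / 3.156 × 10⁻²² = 2.10 × 10⁻¹² m = 2100 fm.

λ = 2100 fm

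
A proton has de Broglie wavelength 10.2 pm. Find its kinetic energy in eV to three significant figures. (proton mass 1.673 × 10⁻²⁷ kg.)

KE = 7.87 eV

p = h/λ = 6.626 × 10⁻³⁴ / 1.020 × 10⁻¹¹ = 6.496 × 10⁻²³ kg·m/s.
KE = p²/(2m) = (6.496 × 10⁻²³)² / (2 × 1.673 × 10⁻²⁷) = 1.261 × 10⁻¹⁸ J = 7.87 eV.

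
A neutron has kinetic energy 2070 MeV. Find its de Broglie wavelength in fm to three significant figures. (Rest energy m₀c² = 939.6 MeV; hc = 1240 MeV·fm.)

Total energy E = KE + m₀c² = 2070 + 939.6 = 3009.6 MeV.
(pc)² = E² − (m₀c²)² = (3009.6)² − (939.6)² = 8.175 × 10⁶ MeV², so pc = 2859 MeV.
λ = hc/(pc) = 1240 MeV·fm / 2859 MeV = 0.434 fm.

λ = 0.434 fm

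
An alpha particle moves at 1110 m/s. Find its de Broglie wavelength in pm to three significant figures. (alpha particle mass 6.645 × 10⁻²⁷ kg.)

p = mv = 6.645 × 10⁻²⁷ × 1110 = 7.376 × 10⁻²⁴ kg·m/s.
λ = h/p = 6.626 × 10⁻³⁴ / 7.376 × 10⁻²⁴ = 8.98 × 10⁻¹¹ m = 89.8 pm.

λ = 89.8 pm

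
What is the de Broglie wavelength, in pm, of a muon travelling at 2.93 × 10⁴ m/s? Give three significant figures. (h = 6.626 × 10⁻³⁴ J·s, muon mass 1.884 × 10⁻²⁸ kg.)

p = mv = 1.884 × 10⁻²⁸ × 2.93 × 10⁴ = 5.520 × 10⁻²⁴ kg·m/s.
λ = h/p = 6.626 × 10⁻³⁴ / 5.520 × 10⁻²⁴ = 1.20 × 10⁻¹⁰ m = 120 pm.

λ = 120 pm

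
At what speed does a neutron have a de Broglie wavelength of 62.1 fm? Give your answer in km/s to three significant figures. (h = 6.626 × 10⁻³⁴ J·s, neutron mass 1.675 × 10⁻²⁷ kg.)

p = h/λ = 6.626 × 10⁻³⁴ / 6.210 × 10⁻¹⁴ = 1.067 × 10⁻²⁰ kg·m/s.
v = p/m = 1.067 × 10⁻²⁰ / 1.675 × 10⁻²⁷ = 6.37 × 10⁶ m/s = 6370 km/s.

v = 6370 km/s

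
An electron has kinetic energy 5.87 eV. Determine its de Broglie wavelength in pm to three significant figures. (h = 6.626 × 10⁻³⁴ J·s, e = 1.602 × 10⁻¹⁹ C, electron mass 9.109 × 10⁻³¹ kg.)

λ = 506 pm

KE = 5.87 eV = 9.404 × 10⁻¹⁹ J.
p = √(2mKE) = √(2 × 9.109 × 10⁻³¹ × 9.404 × 10⁻¹⁹) = 1.309 × 10⁻²⁴ kg·m/s.
λ = h/p = 6.626 × 10⁻³⁴ / 1.309 × 10⁻²⁴ = 5.06 × 10⁻¹⁰ m = 506 pm.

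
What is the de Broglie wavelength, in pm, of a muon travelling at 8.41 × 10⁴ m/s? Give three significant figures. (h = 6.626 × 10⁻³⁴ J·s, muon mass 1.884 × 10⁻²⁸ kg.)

p = mv = 1.884 × 10⁻²⁸ × 8.41 × 10⁴ = 1.584 × 10⁻²³ kg·m/s.
λ = h/p = 6.626 × 10⁻³⁴ / 1.584 × 10⁻²³ = 4.18 × 10⁻¹¹ m = 41.8 pm.

λ = 41.8 pm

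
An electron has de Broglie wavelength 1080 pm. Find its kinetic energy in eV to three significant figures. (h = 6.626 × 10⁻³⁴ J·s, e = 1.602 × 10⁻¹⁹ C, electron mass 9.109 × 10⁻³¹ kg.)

p = h/λ = 6.626 × 10⁻³⁴ / 1.080 × 10⁻⁹ = 6.135 × 10⁻²⁵ kg·m/s.
KE = p²/(2m) = (6.135 × 10⁻²⁵)² / (2 × 9.109 × 10⁻³¹) = 2.066 × 10⁻¹⁹ J = 1.29 eV.

KE = 1.29 eV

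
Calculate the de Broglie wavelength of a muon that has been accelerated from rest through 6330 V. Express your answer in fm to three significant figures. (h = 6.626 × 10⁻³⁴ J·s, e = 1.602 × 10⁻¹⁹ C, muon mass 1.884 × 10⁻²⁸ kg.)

λ = 1070 fm

KE = eV = 1.602 × 10⁻¹⁹ × 6330 = 1.014 × 10⁻¹⁵ J.
p = √(2mKE) = √(2 × 1.884 × 10⁻²⁸ × 1.014 × 10⁻¹⁵) = 6.181 × 10⁻²² kg·m/s.
λ = h/p = 6.626 × 10⁻³⁴ / 6.181 × 10⁻²² = 1.07 × 10⁻¹² m = 1070 fm.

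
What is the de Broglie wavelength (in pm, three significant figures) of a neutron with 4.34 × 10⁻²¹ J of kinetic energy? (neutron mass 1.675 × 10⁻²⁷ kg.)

p = √(2mKE) = √(2 × 1.675 × 10⁻²⁷ × 4.340 × 10⁻²¹) = 3.813 × 10⁻²⁴ kg·m/s.
λ = h/p = 6.626 × 10⁻³⁴ / 3.813 × 10⁻²⁴ = 1.74 × 10⁻¹⁰ m = 174 pm.

λ = 174 pm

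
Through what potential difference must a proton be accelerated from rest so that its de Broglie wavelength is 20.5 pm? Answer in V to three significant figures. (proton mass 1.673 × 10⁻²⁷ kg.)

V = 1.95 V

p = h/λ = 6.626 × 10⁻³⁴ / 2.050 × 10⁻¹¹ = 3.232 × 10⁻²³ kg·m/s.
KE = p²/(2m) = 3.122 × 10⁻¹⁹ J.
V = KE/e = 3.122 × 10⁻¹⁹ / (1.602 × 10⁻¹⁹) = 1.95 V.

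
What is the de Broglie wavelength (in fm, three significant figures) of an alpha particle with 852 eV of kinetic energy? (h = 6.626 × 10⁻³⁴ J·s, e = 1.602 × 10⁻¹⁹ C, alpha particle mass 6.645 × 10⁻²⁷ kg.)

λ = 492 fm

KE = 852 eV = 1.365 × 10⁻¹⁶ J.
p = √(2mKE) = √(2 × 6.645 × 10⁻²⁷ × 1.365 × 10⁻¹⁶) = 1.347 × 10⁻²¹ kg·m/s.
λ = h/p = 6.626 × 10⁻³⁴ / 1.347 × 10⁻²¹ = 4.92 × 10⁻¹³ m = 492 fm.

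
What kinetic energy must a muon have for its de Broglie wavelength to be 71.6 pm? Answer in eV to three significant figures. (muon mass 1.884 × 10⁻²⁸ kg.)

p = h/λ = 6.626 × 10⁻³⁴ / 7.160 × 10⁻¹¹ = 9.254 × 10⁻²⁴ kg·m/s.
KE = p²/(2m) = (9.254 × 10⁻²⁴)² / (2 × 1.884 × 10⁻²⁸) = 2.273 × 10⁻¹⁹ J = 1.42 eV.

KE = 1.42 eV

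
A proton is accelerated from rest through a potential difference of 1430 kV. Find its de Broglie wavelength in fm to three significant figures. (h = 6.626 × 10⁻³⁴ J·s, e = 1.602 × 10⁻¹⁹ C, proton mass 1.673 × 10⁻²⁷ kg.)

λ = 23.9 fm

KE = eV = 1.602 × 10⁻¹⁹ × 1.430 × 10⁶ = 2.291 × 10⁻¹³ J.
p = √(2mKE) = √(2 × 1.673 × 10⁻²⁷ × 2.291 × 10⁻¹³) = 2.769 × 10⁻²⁰ kg·m/s.
λ = h/p = 6.626 × 10⁻³⁴ / 2.769 × 10⁻²⁰ = 2.39 × 10⁻¹⁴ m = 23.9 fm.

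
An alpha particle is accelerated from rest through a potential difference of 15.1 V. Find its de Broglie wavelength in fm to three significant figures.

KE = 2eV = 2 × 1.602 × 10⁻¹⁹ × 15.10 = 4.838 × 10⁻¹⁸ J.
p = √(2mKE) = √(2 × 6.645 × 10⁻²⁷ × 4.838 × 10⁻¹⁸) = 2.536 × 10⁻²² kg·m/s.
λ = h/p = 6.626 × 10⁻³⁴ / 2.536 × 10⁻²² = 2.61 × 10⁻¹² m = 2610 fm.

λ = 2610 fm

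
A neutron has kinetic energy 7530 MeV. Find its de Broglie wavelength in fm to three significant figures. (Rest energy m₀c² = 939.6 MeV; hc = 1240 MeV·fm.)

Total energy E = KE + m₀c² = 7530 + 939.6 = 8469.6 MeV.
(pc)² = E² − (m₀c²)² = (8469.6)² − (939.6)² = 7.085 × 10⁷ MeV², so pc = 8417 MeV.
λ = hc/(pc) = 1240 MeV·fm / 8417 MeV = 0.147 fm.

λ = 0.147 fm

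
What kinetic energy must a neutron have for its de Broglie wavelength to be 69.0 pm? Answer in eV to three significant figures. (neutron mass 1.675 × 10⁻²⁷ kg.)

KE = 0.172 eV

p = h/λ = 6.626 × 10⁻³⁴ / 6.900 × 10⁻¹¹ = 9.603 × 10⁻²⁴ kg·m/s.
KE = p²/(2m) = (9.603 × 10⁻²⁴)² / (2 × 1.675 × 10⁻²⁷) = 2.753 × 10⁻²⁰ J = 0.172 eV.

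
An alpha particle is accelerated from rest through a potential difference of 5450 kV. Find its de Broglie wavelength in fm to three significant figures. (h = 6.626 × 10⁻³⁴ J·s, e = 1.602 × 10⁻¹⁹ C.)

λ = 4.35 fm

KE = 2eV = 2 × 1.602 × 10⁻¹⁹ × 5.450 × 10⁶ = 1.746 × 10⁻¹² J.
p = √(2mKE) = √(2 × 6.645 × 10⁻²⁷ × 1.746 × 10⁻¹²) = 1.523 × 10⁻¹⁹ kg·m/s.
λ = h/p = 6.626 × 10⁻³⁴ / 1.523 × 10⁻¹⁹ = 4.35 × 10⁻¹⁵ m = 4.35 fm.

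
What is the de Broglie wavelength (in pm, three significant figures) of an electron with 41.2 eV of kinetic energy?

λ = 191 pm

KE = 41.2 eV = 6.600 × 10⁻¹⁸ J.
p = √(2mKE) = √(2 × 9.109 × 10⁻³¹ × 6.600 × 10⁻¹⁸) = 3.468 × 10⁻²⁴ kg·m/s.
λ = h/p = 6.626 × 10⁻³⁴ / 3.468 × 10⁻²⁴ = 1.91 × 10⁻¹⁰ m = 191 pm.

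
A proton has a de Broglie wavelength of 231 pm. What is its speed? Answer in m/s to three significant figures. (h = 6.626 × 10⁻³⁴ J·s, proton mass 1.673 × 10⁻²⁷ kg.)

v = 1710 m/s

p = h/λ = 6.626 × 10⁻³⁴ / 2.310 × 10⁻¹⁰ = 2.868 × 10⁻²⁴ kg·m/s.
v = p/m = 2.868 × 10⁻²⁴ / 1.673 × 10⁻²⁷ = 1.71 × 10³ m/s = 1710 m/s.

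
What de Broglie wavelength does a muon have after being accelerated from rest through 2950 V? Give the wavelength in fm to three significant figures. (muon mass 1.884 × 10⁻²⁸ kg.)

λ = 1570 fm

KE = eV = 1.602 × 10⁻¹⁹ × 2950 = 4.726 × 10⁻¹⁶ J.
p = √(2mKE) = √(2 × 1.884 × 10⁻²⁸ × 4.726 × 10⁻¹⁶) = 4.220 × 10⁻²² kg·m/s.
λ = h/p = 6.626 × 10⁻³⁴ / 4.220 × 10⁻²² = 1.57 × 10⁻¹² m = 1570 fm.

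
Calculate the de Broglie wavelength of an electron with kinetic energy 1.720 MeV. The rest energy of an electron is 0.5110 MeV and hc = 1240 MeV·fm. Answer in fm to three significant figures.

Total energy E = KE + m₀c² = 1.720 + 0.5110 = 2.2310 MeV.
(pc)² = E² − (m₀c²)² = (2.2310)² − (0.5110)² = 4.716 MeV², so pc = 2.172 MeV.
λ = hc/(pc) = 1240 MeV·fm / 2.172 MeV = 571 fm.

λ = 571 fm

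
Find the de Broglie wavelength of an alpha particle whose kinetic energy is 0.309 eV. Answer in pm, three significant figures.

KE = 0.309 eV = 4.950 × 10⁻²⁰ J.
p = √(2mKE) = √(2 × 6.645 × 10⁻²⁷ × 4.950 × 10⁻²⁰) = 2.565 × 10⁻²³ kg·m/s.
λ = h/p = 6.626 × 10⁻³⁴ / 2.565 × 10⁻²³ = 2.58 × 10⁻¹¹ m = 25.8 pm.

λ = 25.8 pm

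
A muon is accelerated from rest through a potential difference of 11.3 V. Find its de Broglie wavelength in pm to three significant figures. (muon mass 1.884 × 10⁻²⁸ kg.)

λ = 25.4 pm

KE = eV = 1.602 × 10⁻¹⁹ × 11.30 = 1.810 × 10⁻¹⁸ J.
p = √(2mKE) = √(2 × 1.884 × 10⁻²⁸ × 1.810 × 10⁻¹⁸) = 2.612 × 10⁻²³ kg·m/s.
λ = h/p = 6.626 × 10⁻³⁴ / 2.612 × 10⁻²³ = 2.54 × 10⁻¹¹ m = 25.4 pm.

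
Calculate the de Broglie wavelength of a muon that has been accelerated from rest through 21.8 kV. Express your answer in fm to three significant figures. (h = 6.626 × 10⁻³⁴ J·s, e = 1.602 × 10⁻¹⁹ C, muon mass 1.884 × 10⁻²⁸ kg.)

λ = 578 fm

KE = eV = 1.602 × 10⁻¹⁹ × 2.180 × 10⁴ = 3.492 × 10⁻¹⁵ J.
p = √(2mKE) = √(2 × 1.884 × 10⁻²⁸ × 3.492 × 10⁻¹⁵) = 1.147 × 10⁻²¹ kg·m/s.
λ = h/p = 6.626 × 10⁻³⁴ / 1.147 × 10⁻²¹ = 5.78 × 10⁻¹³ m = 578 fm.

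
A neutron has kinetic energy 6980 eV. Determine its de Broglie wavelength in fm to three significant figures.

λ = 342 fm

KE = 6980 eV = 1.118 × 10⁻¹⁵ J.
p = √(2mKE) = √(2 × 1.675 × 10⁻²⁷ × 1.118 × 10⁻¹⁵) = 1.935 × 10⁻²¹ kg·m/s.
λ = h/p = 6.626 × 10⁻³⁴ / 1.935 × 10⁻²¹ = 3.42 × 10⁻¹³ m = 342 fm.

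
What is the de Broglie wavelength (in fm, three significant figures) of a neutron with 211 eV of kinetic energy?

KE = 211 eV = 3.380 × 10⁻¹⁷ J.
p = √(2mKE) = √(2 × 1.675 × 10⁻²⁷ × 3.380 × 10⁻¹⁷) = 3.365 × 10⁻²² kg·m/s.
λ = h/p = 6.626 × 10⁻³⁴ / 3.365 × 10⁻²² = 1.97 × 10⁻¹² m = 1970 fm.

λ = 1970 fm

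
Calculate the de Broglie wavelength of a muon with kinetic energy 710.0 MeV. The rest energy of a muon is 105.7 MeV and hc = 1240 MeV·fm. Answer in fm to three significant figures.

λ = 1.53 fm

Total energy E = KE + m₀c² = 710.0 + 105.7 = 815.7 MeV.
(pc)² = E² − (m₀c²)² = (815.7)² − (105.7)² = 6.542 × 10⁵ MeV², so pc = 808.8 MeV.
λ = hc/(pc) = 1240 MeV·fm / 808.8 MeV = 1.53 fm.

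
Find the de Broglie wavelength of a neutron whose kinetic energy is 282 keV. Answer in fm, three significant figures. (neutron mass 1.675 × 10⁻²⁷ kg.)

λ = 53.9 fm

KE = 282 keV = 4.518 × 10⁻¹⁴ J.
p = √(2mKE) = √(2 × 1.675 × 10⁻²⁷ × 4.518 × 10⁻¹⁴) = 1.230 × 10⁻²⁰ kg·m/s.
λ = h/p = 6.626 × 10⁻³⁴ / 1.230 × 10⁻²⁰ = 5.39 × 10⁻¹⁴ m = 53.9 fm.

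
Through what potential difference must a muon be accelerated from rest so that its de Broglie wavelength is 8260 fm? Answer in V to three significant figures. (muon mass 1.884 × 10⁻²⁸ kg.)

V = 107 V

p = h/λ = 6.626 × 10⁻³⁴ / 8.260 × 10⁻¹² = 8.022 × 10⁻²³ kg·m/s.
KE = p²/(2m) = 1.708 × 10⁻¹⁷ J.
V = KE/e = 1.708 × 10⁻¹⁷ / (1.602 × 10⁻¹⁹) = 107 V.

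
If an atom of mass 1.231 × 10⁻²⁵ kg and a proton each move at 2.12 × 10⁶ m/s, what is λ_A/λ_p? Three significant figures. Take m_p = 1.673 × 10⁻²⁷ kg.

At fixed v, p = mv so λ = h/(mv) ∝ 1/m.
λ_A/λ_p = m_p/m_A = 1.673 × 10⁻²⁷/1.231 × 10⁻²⁵ = 0.0136.

λ_A/λ_p = 0.0136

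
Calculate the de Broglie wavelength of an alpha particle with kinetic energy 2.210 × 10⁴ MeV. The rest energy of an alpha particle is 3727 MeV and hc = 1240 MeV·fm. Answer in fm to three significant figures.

λ = 0.0485 fm

Total energy E = KE + m₀c² = 2.210 × 10⁴ + 3727 = 25827 MeV.
(pc)² = E² − (m₀c²)² = (25827)² − (3727)² = 6.531 × 10⁸ MeV², so pc = 2.556 × 10⁴ MeV.
λ = hc/(pc) = 1240 MeV·fm / 2.556 × 10⁴ MeV = 0.0485 fm.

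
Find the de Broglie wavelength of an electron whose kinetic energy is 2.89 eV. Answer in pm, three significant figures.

λ = 721 pm

KE = 2.89 eV = 4.630 × 10⁻¹⁹ J.
p = √(2mKE) = √(2 × 9.109 × 10⁻³¹ × 4.630 × 10⁻¹⁹) = 9.184 × 10⁻²⁵ kg·m/s.
λ = h/p = 6.626 × 10⁻³⁴ / 9.184 × 10⁻²⁵ = 7.21 × 10⁻¹⁰ m = 721 pm.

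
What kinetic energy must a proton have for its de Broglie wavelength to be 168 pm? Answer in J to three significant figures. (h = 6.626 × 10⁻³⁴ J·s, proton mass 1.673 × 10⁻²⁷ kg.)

p = h/λ = 6.626 × 10⁻³⁴ / 1.680 × 10⁻¹⁰ = 3.944 × 10⁻²⁴ kg·m/s.
KE = p²/(2m) = (3.944 × 10⁻²⁴)² / (2 × 1.673 × 10⁻²⁷) = 4.649 × 10⁻²¹ J = 4.65 × 10⁻²¹ J.

KE = 4.65 × 10⁻²¹ J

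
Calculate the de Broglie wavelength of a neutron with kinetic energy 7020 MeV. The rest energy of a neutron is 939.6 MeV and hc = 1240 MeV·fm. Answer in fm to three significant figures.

λ = 0.157 fm

Total energy E = KE + m₀c² = 7020 + 939.6 = 7959.6 MeV.
(pc)² = E² − (m₀c²)² = (7959.6)² − (939.6)² = 6.247 × 10⁷ MeV², so pc = 7904 MeV.
λ = hc/(pc) = 1240 MeV·fm / 7904 MeV = 0.157 fm.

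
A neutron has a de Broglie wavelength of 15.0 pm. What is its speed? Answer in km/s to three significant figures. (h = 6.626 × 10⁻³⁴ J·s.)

p = h/λ = 6.626 × 10⁻³⁴ / 1.500 × 10⁻¹¹ = 4.417 × 10⁻²³ kg·m/s.
v = p/m = 4.417 × 10⁻²³ / 1.675 × 10⁻²⁷ = 2.64 × 10⁴ m/s = 26.4 km/s.

v = 26.4 km/s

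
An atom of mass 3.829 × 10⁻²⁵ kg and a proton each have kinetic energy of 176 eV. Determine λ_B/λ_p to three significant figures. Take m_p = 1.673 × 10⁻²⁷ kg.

At fixed KE, p = √(2mKE) so λ = h/p ∝ 1/√m.
λ_B/λ_p = √(m_p/m_B) = √(1.673 × 10⁻²⁷/3.829 × 10⁻²⁵) = √(4.369 × 10⁻³) = 0.0661.

λ_B/λ_p = 0.0661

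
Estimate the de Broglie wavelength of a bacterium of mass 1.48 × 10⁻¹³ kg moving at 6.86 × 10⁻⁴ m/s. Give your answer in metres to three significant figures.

λ = 6.53 × 10⁻¹⁸ m

p = mv = 1.48 × 10⁻¹³ × 6.86 × 10⁻⁴ = 1.015 × 10⁻¹⁶ kg·m/s.
λ = h/p = 6.626 × 10⁻³⁴ / 1.015 × 10⁻¹⁶ = 6.53 × 10⁻¹⁸ m.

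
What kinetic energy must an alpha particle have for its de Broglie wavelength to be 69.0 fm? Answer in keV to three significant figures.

p = h/λ = 6.626 × 10⁻³⁴ / 6.900 × 10⁻¹⁴ = 9.603 × 10⁻²¹ kg·m/s.
KE = p²/(2m) = (9.603 × 10⁻²¹)² / (2 × 6.645 × 10⁻²⁷) = 6.939 × 10⁻¹⁵ J = 43.3 keV.

KE = 43.3 keV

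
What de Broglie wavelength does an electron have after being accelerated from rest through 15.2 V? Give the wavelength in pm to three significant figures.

λ = 315 pm

KE = eV = 1.602 × 10⁻¹⁹ × 15.20 = 2.435 × 10⁻¹⁸ J.
p = √(2mKE) = √(2 × 9.109 × 10⁻³¹ × 2.435 × 10⁻¹⁸) = 2.106 × 10⁻²⁴ kg·m/s.
λ = h/p = 6.626 × 10⁻³⁴ / 2.106 × 10⁻²⁴ = 3.15 × 10⁻¹⁰ m = 315 pm.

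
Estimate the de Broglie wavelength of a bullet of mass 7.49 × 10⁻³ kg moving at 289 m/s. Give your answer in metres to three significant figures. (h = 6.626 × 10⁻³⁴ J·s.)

p = mv = 7.49 × 10⁻³ × 289 = 2.165 kg·m/s.
λ = h/p = 6.626 × 10⁻³⁴ / 2.165 = 3.06 × 10⁻³⁴ m.

λ = 3.06 × 10⁻³⁴ m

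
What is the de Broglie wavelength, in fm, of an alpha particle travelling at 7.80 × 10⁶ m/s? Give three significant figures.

λ = 12.8 fm

p = mv = 6.645 × 10⁻²⁷ × 7.80 × 10⁶ = 5.183 × 10⁻²⁰ kg·m/s.
λ = h/p = 6.626 × 10⁻³⁴ / 5.183 × 10⁻²⁰ = 1.28 × 10⁻¹⁴ m = 12.8 fm.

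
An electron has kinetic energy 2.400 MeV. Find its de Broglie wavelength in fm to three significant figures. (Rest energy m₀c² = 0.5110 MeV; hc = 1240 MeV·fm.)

λ = 433 fm

Total energy E = KE + m₀c² = 2.400 + 0.5110 = 2.9110 MeV.
(pc)² = E² − (m₀c²)² = (2.9110)² − (0.5110)² = 8.213 MeV², so pc = 2.866 MeV.
λ = hc/(pc) = 1240 MeV·fm / 2.866 MeV = 433 fm.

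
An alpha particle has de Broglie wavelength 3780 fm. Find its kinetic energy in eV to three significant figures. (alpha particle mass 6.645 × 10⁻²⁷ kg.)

p = h/λ = 6.626 × 10⁻³⁴ / 3.780 × 10⁻¹² = 1.753 × 10⁻²² kg·m/s.
KE = p²/(2m) = (1.753 × 10⁻²²)² / (2 × 6.645 × 10⁻²⁷) = 2.312 × 10⁻¹⁸ J = 14.4 eV.

KE = 14.4 eV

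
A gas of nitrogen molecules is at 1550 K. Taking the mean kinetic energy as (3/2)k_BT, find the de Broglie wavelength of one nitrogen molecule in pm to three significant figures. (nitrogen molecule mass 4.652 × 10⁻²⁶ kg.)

KE = (3/2)k_BT = 1.5 × 1.381 × 10⁻²³ × 1550 = 3.211 × 10⁻²⁰ J.
p = √(2mKE) = √(2 × 4.652 × 10⁻²⁶ × 3.211 × 10⁻²⁰) = 5.466 × 10⁻²³ kg·m/s.
λ = h/p = 1.21 × 10⁻¹¹ m = 12.1 pm.

λ = 12.1 pm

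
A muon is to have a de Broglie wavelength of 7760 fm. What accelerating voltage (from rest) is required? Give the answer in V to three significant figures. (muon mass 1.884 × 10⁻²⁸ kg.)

V = 121 V

p = h/λ = 6.626 × 10⁻³⁴ / 7.760 × 10⁻¹² = 8.539 × 10⁻²³ kg·m/s.
KE = p²/(2m) = 1.935 × 10⁻¹⁷ J.
V = KE/e = 1.935 × 10⁻¹⁷ / (1.602 × 10⁻¹⁹) = 121 V.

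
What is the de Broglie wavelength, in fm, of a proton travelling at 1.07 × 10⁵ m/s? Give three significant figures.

λ = 3700 fm

p = mv = 1.673 × 10⁻²⁷ × 1.07 × 10⁵ = 1.790 × 10⁻²² kg·m/s.
λ = h/p = 6.626 × 10⁻³⁴ / 1.790 × 10⁻²² = 3.70 × 10⁻¹² m = 3700 fm.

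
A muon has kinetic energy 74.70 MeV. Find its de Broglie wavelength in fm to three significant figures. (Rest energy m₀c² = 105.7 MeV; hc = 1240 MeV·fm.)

Total energy E = KE + m₀c² = 74.70 + 105.7 = 180.40 MeV.
(pc)² = E² − (m₀c²)² = (180.40)² − (105.7)² = 2.137 × 10⁴ MeV², so pc = 146.2 MeV.
λ = hc/(pc) = 1240 MeV·fm / 146.2 MeV = 8.48 fm.

λ = 8.48 fm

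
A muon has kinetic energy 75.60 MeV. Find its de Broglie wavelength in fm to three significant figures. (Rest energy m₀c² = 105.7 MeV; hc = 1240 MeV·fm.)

λ = 8.42 fm

Total energy E = KE + m₀c² = 75.60 + 105.7 = 181.30 MeV.
(pc)² = E² − (m₀c²)² = (181.30)² − (105.7)² = 2.170 × 10⁴ MeV², so pc = 147.3 MeV.
λ = hc/(pc) = 1240 MeV·fm / 147.3 MeV = 8.42 fm.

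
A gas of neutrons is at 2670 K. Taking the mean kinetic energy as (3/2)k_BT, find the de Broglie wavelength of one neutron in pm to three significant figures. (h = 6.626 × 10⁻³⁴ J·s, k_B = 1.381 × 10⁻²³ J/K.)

λ = 48.7 pm

KE = (3/2)k_BT = 1.5 × 1.381 × 10⁻²³ × 2670 = 5.531 × 10⁻²⁰ J.
p = √(2mKE) = √(2 × 1.675 × 10⁻²⁷ × 5.531 × 10⁻²⁰) = 1.361 × 10⁻²³ kg·m/s.
λ = h/p = 4.87 × 10⁻¹¹ m = 48.7 pm.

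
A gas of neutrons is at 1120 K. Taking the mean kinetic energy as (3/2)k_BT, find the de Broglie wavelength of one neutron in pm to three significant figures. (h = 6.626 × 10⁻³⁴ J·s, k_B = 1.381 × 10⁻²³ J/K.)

λ = 75.2 pm

KE = (3/2)k_BT = 1.5 × 1.381 × 10⁻²³ × 1120 = 2.320 × 10⁻²⁰ J.
p = √(2mKE) = √(2 × 1.675 × 10⁻²⁷ × 2.320 × 10⁻²⁰) = 8.816 × 10⁻²⁴ kg·m/s.
λ = h/p = 7.52 × 10⁻¹¹ m = 75.2 pm.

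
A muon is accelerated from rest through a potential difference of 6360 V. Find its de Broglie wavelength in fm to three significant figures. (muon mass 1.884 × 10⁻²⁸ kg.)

λ = 1070 fm

KE = eV = 1.602 × 10⁻¹⁹ × 6360 = 1.019 × 10⁻¹⁵ J.
p = √(2mKE) = √(2 × 1.884 × 10⁻²⁸ × 1.019 × 10⁻¹⁵) = 6.196 × 10⁻²² kg·m/s.
λ = h/p = 6.626 × 10⁻³⁴ / 6.196 × 10⁻²² = 1.07 × 10⁻¹² m = 1070 fm.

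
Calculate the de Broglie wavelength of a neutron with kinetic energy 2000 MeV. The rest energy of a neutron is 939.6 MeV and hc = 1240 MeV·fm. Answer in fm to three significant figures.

Total energy E = KE + m₀c² = 2000 + 939.6 = 2939.6 MeV.
(pc)² = E² − (m₀c²)² = (2939.6)² − (939.6)² = 7.758 × 10⁶ MeV², so pc = 2785 MeV.
λ = hc/(pc) = 1240 MeV·fm / 2785 MeV = 0.445 fm.

λ = 0.445 fm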